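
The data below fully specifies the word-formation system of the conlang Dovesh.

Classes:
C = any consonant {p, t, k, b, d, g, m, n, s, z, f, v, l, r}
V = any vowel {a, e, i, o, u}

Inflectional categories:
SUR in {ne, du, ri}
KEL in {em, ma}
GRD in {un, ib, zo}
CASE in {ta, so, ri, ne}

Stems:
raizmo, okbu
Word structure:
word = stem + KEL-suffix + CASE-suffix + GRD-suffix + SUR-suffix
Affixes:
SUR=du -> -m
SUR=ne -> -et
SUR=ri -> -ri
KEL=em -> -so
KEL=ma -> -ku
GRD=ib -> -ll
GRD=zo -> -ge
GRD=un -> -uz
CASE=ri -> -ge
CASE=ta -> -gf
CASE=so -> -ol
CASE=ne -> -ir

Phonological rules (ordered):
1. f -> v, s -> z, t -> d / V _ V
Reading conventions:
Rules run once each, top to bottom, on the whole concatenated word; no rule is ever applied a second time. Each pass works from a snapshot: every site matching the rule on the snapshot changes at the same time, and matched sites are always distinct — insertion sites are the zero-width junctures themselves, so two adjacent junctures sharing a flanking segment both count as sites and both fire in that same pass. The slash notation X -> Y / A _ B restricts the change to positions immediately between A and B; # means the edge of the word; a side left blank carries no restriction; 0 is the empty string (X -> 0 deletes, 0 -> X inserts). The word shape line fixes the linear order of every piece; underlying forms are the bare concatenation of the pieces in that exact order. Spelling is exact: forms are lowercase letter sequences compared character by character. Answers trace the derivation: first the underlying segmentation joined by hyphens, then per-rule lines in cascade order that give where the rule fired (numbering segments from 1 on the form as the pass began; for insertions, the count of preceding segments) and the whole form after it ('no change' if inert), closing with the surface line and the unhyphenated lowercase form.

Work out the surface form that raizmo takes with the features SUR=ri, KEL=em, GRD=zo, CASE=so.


underlying: raizmo-so-ol-ge-ri
1. f -> v, s -> z, t -> d / V _ V: fires at position(s) 7: raizmozoolgeri
surface: raizmozoolgeri


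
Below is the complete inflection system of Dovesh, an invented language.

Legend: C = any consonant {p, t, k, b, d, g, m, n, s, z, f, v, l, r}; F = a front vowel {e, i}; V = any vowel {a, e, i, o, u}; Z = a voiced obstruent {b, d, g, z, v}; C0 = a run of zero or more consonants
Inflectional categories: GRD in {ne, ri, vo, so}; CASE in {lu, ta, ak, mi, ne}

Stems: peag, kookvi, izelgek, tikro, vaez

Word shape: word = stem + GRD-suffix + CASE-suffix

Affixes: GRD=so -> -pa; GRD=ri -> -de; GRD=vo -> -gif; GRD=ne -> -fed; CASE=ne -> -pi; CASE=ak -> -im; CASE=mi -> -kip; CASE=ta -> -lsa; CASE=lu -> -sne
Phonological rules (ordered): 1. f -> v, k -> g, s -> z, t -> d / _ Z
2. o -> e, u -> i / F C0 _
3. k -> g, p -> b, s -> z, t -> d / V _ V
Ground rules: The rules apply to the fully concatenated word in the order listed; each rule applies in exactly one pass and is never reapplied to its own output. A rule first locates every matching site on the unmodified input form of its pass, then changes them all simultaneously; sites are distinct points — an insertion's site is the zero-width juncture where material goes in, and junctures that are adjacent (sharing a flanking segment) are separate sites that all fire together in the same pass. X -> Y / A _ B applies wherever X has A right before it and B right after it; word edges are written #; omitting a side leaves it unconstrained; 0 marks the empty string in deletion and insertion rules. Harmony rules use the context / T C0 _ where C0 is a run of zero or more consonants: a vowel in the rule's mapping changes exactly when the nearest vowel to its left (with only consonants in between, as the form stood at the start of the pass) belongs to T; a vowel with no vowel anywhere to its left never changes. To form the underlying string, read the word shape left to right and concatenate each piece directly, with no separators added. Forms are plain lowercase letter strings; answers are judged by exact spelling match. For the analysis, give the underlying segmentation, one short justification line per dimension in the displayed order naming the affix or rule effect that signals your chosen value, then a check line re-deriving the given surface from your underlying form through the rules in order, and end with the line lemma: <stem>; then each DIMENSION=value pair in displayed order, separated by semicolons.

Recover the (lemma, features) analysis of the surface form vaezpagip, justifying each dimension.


underlying: vaez-pa-kip
GRD=so - signalled by the affix -pa
CASE=mi - signalled by the affix -kip
check: vaezpakip -> vaezpakip -> vaezpakip -> vaezpagip
lemma: vaez; GRD=so; CASE=mi


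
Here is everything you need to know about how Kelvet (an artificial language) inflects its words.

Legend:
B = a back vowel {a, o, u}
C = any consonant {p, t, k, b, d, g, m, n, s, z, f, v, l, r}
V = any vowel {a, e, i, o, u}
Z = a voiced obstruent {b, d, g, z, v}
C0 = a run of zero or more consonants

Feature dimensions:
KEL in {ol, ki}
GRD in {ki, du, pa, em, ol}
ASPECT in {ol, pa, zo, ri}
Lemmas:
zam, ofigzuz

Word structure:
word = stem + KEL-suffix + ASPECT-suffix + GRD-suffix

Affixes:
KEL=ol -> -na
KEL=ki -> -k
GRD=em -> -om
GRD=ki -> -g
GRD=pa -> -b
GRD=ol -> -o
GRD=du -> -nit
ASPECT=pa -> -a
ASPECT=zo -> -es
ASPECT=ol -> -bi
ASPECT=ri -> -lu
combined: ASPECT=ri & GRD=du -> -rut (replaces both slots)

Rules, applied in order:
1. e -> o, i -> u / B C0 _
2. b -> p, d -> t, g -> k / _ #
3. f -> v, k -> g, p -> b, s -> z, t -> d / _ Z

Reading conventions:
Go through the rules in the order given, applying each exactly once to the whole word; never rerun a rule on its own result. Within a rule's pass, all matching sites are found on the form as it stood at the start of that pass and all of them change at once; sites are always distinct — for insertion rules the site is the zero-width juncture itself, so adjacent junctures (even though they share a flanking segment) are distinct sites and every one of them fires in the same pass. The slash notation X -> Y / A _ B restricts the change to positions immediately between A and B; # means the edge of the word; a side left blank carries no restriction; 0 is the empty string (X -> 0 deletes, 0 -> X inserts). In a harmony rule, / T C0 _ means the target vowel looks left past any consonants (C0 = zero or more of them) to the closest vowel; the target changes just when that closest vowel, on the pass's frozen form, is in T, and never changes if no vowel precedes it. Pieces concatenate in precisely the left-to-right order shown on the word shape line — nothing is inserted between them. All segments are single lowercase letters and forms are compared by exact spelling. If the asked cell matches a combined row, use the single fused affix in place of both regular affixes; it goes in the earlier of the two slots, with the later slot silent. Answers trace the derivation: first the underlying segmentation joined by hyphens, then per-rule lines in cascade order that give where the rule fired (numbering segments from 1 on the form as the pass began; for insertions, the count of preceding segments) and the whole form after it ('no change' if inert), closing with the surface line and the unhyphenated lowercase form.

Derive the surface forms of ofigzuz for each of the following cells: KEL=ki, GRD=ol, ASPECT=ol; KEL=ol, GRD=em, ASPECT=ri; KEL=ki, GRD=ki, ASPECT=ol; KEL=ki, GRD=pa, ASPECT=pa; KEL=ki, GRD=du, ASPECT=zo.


cell KEL=ki, GRD=ol, ASPECT=ol:
underlying: ofigzuz-k-bi-o
1. e -> o, i -> u / B C0 _: fires at position(s) 3, 10: ofugzuzkbuo
2. b -> p, d -> t, g -> k / _ #: no change
3. f -> v, k -> g, p -> b, s -> z, t -> d / _ Z: fires at position(s) 8: ofugzuzgbuo
surface: ofugzuzgbuo

cell KEL=ol, GRD=em, ASPECT=ri:
underlying: ofigzuz-na-lu-om
1. e -> o, i -> u / B C0 _: fires at position(s) 3: ofugzuznaluom
2. b -> p, d -> t, g -> k / _ #: no change
3. f -> v, k -> g, p -> b, s -> z, t -> d / _ Z: no change
surface: ofugzuznaluom

cell KEL=ki, GRD=ki, ASPECT=ol:
underlying: ofigzuz-k-bi-g
1. e -> o, i -> u / B C0 _: fires at position(s) 3, 10: ofugzuzkbug
2. b -> p, d -> t, g -> k / _ #: fires at position(s) 11: ofugzuzkbuk
3. f -> v, k -> g, p -> b, s -> z, t -> d / _ Z: fires at position(s) 8: ofugzuzgbuk
surface: ofugzuzgbuk

cell KEL=ki, GRD=pa, ASPECT=pa:
underlying: ofigzuz-k-a-b
1. e -> o, i -> u / B C0 _: fires at position(s) 3: ofugzuzkab
2. b -> p, d -> t, g -> k / _ #: fires at position(s) 10: ofugzuzkap
3. f -> v, k -> g, p -> b, s -> z, t -> d / _ Z: no change
surface: ofugzuzkap

cell KEL=ki, GRD=du, ASPECT=zo:
underlying: ofigzuz-k-es-nit
1. e -> o, i -> u / B C0 _: fires at position(s) 3, 9: ofugzuzkosnit
2. b -> p, d -> t, g -> k / _ #: no change
3. f -> v, k -> g, p -> b, s -> z, t -> d / _ Z: no change
surface: ofugzuzkosnit


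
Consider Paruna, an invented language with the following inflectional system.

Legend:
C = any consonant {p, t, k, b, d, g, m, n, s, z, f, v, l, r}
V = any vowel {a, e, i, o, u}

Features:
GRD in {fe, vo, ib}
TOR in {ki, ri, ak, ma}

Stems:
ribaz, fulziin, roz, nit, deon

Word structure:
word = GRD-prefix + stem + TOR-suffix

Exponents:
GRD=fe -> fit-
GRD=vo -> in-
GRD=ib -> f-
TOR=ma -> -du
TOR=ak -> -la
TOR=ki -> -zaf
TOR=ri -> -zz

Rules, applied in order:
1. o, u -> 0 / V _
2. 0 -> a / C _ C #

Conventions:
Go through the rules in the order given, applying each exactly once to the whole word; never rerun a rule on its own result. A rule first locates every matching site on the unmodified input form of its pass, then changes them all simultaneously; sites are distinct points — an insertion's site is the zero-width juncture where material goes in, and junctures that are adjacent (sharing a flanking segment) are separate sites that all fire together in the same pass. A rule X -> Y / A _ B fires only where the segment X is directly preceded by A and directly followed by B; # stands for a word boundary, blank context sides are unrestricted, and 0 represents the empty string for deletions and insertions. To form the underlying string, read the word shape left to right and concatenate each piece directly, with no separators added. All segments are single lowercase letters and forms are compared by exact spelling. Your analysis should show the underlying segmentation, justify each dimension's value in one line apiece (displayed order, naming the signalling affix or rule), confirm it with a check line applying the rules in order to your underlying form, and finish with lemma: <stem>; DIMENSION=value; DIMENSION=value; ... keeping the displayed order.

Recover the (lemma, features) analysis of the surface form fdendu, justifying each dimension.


underlying: f-deon-du
GRD=ib - signalled by the affix f-
TOR=ma - signalled by the affix -du
check: fdeondu -> fdendu -> fdendu
lemma: deon; GRD=ib; TOR=ma


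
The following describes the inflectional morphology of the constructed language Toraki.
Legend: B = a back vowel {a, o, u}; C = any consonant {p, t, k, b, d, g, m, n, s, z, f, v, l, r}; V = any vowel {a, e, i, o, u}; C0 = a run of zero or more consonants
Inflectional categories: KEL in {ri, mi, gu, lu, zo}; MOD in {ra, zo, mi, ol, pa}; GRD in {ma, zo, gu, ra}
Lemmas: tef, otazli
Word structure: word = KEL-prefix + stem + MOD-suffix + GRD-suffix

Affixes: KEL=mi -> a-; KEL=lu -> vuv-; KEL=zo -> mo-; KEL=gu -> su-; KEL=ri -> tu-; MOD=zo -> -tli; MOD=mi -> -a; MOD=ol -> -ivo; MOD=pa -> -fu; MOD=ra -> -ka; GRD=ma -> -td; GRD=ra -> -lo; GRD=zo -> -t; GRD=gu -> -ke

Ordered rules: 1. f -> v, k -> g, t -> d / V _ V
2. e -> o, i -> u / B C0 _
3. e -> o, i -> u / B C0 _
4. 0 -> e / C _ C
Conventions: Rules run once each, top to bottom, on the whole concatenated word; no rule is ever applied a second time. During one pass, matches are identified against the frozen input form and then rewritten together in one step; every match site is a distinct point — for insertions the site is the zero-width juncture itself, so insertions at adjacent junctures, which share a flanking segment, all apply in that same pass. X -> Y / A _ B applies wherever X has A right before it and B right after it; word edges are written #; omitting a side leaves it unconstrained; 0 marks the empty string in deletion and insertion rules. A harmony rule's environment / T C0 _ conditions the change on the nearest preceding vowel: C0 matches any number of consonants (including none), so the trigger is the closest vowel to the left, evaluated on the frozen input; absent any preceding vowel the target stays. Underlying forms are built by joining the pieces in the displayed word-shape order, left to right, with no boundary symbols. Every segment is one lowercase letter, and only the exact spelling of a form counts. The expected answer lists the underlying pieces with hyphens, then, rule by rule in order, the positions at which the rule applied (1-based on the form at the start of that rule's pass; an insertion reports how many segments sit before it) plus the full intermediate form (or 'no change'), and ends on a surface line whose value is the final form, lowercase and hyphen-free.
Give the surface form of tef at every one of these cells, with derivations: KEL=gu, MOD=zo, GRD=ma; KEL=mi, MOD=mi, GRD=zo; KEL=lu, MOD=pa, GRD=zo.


cell KEL=gu, MOD=zo, GRD=ma:
underlying: su-tef-tli-td
1. f -> v, k -> g, t -> d / V _ V: fires at position(s) 3: sudeftlitd
2. e -> o, i -> u / B C0 _: fires at position(s) 4: sudoftlitd
3. e -> o, i -> u / B C0 _: fires at position(s) 8: sudoftlutd
4. 0 -> e / C _ C: inserts after position(s) 5, 6, 9: sudofeteluted
surface: sudofeteluted

cell KEL=mi, MOD=mi, GRD=zo:
underlying: a-tef-a-t
1. f -> v, k -> g, t -> d / V _ V: fires at position(s) 2, 4: adevat
2. e -> o, i -> u / B C0 _: fires at position(s) 3: adovat
3. e -> o, i -> u / B C0 _: no change
4. 0 -> e / C _ C: no change
surface: adovat

cell KEL=lu, MOD=pa, GRD=zo:
underlying: vuv-tef-fu-t
1. f -> v, k -> g, t -> d / V _ V: no change
2. e -> o, i -> u / B C0 _: fires at position(s) 5: vuvtoffut
3. e -> o, i -> u / B C0 _: no change
4. 0 -> e / C _ C: inserts after position(s) 3, 6: vuvetofefut
surface: vuvetofefut


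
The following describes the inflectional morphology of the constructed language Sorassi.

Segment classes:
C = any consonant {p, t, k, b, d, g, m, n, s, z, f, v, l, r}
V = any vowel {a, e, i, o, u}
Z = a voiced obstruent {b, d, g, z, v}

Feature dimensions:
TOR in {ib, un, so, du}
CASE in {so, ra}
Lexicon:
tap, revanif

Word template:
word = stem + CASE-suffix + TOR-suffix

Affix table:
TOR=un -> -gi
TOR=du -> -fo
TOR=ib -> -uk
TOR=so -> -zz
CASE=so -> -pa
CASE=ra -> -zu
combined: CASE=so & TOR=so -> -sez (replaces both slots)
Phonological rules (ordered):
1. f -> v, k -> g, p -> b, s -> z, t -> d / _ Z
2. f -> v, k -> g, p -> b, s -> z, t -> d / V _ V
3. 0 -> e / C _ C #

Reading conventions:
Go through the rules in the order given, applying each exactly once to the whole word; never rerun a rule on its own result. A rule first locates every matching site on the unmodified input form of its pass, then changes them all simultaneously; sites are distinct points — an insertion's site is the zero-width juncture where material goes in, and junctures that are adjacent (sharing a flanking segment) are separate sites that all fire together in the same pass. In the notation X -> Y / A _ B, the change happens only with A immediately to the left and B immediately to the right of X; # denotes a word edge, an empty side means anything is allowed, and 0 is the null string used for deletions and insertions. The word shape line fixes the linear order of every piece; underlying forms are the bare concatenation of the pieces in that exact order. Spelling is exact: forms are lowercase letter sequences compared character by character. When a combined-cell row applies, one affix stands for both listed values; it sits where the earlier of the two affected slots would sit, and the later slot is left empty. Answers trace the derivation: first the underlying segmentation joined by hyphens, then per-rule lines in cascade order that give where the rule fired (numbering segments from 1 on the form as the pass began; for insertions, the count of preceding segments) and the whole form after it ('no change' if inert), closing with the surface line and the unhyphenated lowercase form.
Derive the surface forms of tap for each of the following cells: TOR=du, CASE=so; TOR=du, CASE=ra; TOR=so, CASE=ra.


cell TOR=du, CASE=so:
underlying: tap-pa-fo
1. f -> v, k -> g, p -> b, s -> z, t -> d / _ Z: no change
2. f -> v, k -> g, p -> b, s -> z, t -> d / V _ V: fires at position(s) 6: tappavo
3. 0 -> e / C _ C #: no change
surface: tappavo

cell TOR=du, CASE=ra:
underlying: tap-zu-fo
1. f -> v, k -> g, p -> b, s -> z, t -> d / _ Z: fires at position(s) 3: tabzufo
2. f -> v, k -> g, p -> b, s -> z, t -> d / V _ V: fires at position(s) 6: tabzuvo
3. 0 -> e / C _ C #: no change
surface: tabzuvo

cell TOR=so, CASE=ra:
underlying: tap-zu-zz
1. f -> v, k -> g, p -> b, s -> z, t -> d / _ Z: fires at position(s) 3: tabzuzz
2. f -> v, k -> g, p -> b, s -> z, t -> d / V _ V: no change
3. 0 -> e / C _ C #: inserts after position(s) 6: tabzuzez
surface: tabzuzez


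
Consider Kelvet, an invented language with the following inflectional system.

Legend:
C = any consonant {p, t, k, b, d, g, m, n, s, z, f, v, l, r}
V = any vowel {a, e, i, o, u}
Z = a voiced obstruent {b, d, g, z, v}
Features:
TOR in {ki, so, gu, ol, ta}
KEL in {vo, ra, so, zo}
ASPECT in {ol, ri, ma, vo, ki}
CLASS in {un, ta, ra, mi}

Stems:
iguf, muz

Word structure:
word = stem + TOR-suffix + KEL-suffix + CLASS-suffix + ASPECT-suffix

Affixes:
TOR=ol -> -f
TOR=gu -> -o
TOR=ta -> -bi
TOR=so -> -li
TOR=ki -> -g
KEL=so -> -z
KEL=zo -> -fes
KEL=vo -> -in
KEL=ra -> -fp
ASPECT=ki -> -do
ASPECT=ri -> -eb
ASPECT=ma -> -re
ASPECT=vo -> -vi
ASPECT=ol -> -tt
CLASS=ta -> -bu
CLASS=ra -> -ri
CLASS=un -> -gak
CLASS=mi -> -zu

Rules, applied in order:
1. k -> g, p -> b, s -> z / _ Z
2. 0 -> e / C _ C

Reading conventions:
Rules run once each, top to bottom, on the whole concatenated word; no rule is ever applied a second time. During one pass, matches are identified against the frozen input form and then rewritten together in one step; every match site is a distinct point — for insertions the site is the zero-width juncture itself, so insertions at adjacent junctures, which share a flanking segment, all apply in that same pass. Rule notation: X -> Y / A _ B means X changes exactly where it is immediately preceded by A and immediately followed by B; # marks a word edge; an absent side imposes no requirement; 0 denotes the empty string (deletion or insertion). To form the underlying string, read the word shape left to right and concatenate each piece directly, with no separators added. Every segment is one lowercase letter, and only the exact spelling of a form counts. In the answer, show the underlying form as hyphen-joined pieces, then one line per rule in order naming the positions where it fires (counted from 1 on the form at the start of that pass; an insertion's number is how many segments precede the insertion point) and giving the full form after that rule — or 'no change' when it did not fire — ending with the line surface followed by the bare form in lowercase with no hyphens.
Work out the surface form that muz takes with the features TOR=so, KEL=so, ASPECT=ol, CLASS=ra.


underlying: muz-li-z-ri-tt
1. k -> g, p -> b, s -> z / _ Z: no change
2. 0 -> e / C _ C: inserts after position(s) 3, 6, 9: muzelizeritet
surface: muzelizeritet


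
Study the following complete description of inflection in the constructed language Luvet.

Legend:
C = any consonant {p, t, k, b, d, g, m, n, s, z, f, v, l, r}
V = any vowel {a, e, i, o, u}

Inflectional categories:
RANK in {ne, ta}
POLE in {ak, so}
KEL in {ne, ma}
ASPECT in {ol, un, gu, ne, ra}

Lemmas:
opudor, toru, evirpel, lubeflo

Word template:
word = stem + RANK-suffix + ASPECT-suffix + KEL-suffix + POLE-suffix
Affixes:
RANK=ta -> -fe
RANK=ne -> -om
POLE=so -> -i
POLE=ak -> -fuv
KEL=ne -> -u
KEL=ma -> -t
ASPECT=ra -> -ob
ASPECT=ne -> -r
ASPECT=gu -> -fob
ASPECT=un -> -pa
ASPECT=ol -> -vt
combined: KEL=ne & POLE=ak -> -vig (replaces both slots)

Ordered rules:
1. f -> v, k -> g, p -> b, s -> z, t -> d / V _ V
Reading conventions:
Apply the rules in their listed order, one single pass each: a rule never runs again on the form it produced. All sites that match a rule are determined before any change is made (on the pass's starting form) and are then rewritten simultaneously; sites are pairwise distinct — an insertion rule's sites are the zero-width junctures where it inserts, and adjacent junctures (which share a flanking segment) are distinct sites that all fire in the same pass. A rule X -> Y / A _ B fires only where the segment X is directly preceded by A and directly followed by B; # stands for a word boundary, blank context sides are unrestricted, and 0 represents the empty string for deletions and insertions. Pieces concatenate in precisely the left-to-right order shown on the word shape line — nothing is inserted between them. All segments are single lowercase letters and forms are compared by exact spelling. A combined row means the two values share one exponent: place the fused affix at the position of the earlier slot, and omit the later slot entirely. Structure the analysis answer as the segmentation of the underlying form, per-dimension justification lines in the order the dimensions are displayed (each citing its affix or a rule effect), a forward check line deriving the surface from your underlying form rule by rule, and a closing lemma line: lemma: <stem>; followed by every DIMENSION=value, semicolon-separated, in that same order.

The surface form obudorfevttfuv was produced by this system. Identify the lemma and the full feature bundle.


underlying: opudor-fe-vt-t-fuv
RANK=ta - signalled by the affix -fe
POLE=ak - signalled by the affix -fuv
KEL=ma - signalled by the affix -t
ASPECT=ol - signalled by the affix -vt
check: opudorfevttfuv -> obudorfevttfuv
lemma: opudor; RANK=ta; POLE=ak; KEL=ma; ASPECT=ol


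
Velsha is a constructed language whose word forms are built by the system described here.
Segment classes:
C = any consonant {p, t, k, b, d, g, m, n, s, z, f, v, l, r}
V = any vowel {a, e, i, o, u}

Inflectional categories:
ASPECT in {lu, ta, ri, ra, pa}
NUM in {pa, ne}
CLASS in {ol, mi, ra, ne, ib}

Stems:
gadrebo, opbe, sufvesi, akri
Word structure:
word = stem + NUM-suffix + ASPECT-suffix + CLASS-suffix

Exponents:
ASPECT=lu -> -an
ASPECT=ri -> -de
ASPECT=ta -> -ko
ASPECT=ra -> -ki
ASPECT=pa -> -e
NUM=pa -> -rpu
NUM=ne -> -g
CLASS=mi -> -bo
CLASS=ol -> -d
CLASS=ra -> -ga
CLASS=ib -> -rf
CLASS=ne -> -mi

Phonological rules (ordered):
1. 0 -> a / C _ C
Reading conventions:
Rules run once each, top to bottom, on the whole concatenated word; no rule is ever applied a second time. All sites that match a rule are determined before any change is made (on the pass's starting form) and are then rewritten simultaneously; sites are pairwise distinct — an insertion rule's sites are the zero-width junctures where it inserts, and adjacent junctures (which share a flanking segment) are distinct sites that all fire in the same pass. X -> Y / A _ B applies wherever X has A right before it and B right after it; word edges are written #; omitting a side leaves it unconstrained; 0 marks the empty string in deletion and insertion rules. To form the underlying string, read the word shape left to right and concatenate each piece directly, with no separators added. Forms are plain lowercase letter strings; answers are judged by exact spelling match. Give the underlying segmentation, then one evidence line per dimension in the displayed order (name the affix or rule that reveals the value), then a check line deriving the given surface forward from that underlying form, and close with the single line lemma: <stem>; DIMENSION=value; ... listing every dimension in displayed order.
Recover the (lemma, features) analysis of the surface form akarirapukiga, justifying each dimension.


underlying: akri-rpu-ki-ga
ASPECT=ra - signalled by the affix -ki
NUM=pa - signalled by the affix -rpu
CLASS=ra - signalled by the affix -ga
check: akrirpukiga -> akarirapukiga
lemma: akri; ASPECT=ra; NUM=pa; CLASS=ra


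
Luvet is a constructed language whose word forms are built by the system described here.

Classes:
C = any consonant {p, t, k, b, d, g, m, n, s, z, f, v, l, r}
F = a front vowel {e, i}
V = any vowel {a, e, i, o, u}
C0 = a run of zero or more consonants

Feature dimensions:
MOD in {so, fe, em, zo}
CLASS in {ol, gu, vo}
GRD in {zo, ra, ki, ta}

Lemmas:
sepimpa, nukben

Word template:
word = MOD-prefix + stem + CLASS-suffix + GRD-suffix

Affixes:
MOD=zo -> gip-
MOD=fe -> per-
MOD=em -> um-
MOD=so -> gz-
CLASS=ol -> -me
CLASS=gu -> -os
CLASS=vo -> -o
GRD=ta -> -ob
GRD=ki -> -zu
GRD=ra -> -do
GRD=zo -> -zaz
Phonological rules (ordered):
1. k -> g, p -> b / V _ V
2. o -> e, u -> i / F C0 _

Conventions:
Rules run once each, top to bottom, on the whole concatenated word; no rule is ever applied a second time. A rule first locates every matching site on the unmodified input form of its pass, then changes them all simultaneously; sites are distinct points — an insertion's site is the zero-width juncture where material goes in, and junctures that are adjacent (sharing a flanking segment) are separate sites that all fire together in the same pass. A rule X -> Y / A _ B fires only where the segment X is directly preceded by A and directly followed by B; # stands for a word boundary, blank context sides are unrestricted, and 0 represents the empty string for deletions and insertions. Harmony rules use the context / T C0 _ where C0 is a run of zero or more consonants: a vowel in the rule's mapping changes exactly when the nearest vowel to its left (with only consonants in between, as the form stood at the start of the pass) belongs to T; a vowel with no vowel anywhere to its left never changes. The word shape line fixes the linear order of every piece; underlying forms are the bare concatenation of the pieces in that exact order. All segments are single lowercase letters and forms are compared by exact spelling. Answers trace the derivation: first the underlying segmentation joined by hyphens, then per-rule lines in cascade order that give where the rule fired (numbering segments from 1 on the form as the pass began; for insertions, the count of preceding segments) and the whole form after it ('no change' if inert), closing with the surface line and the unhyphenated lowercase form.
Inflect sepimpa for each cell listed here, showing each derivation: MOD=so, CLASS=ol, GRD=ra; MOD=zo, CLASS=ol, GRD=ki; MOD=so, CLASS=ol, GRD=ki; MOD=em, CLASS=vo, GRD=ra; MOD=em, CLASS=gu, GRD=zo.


cell MOD=so, CLASS=ol, GRD=ra:
underlying: gz-sepimpa-me-do
1. k -> g, p -> b / V _ V: fires at position(s) 5: gzsebimpamedo
2. o -> e, u -> i / F C0 _: fires at position(s) 13: gzsebimpamede
surface: gzsebimpamede

cell MOD=zo, CLASS=ol, GRD=ki:
underlying: gip-sepimpa-me-zu
1. k -> g, p -> b / V _ V: fires at position(s) 6: gipsebimpamezu
2. o -> e, u -> i / F C0 _: fires at position(s) 14: gipsebimpamezi
surface: gipsebimpamezi

cell MOD=so, CLASS=ol, GRD=ki:
underlying: gz-sepimpa-me-zu
1. k -> g, p -> b / V _ V: fires at position(s) 5: gzsebimpamezu
2. o -> e, u -> i / F C0 _: fires at position(s) 13: gzsebimpamezi
surface: gzsebimpamezi

cell MOD=em, CLASS=vo, GRD=ra:
underlying: um-sepimpa-o-do
1. k -> g, p -> b / V _ V: fires at position(s) 5: umsebimpaodo
2. o -> e, u -> i / F C0 _: no change
surface: umsebimpaodo

cell MOD=em, CLASS=gu, GRD=zo:
underlying: um-sepimpa-os-zaz
1. k -> g, p -> b / V _ V: fires at position(s) 5: umsebimpaoszaz
2. o -> e, u -> i / F C0 _: no change
surface: umsebimpaoszaz


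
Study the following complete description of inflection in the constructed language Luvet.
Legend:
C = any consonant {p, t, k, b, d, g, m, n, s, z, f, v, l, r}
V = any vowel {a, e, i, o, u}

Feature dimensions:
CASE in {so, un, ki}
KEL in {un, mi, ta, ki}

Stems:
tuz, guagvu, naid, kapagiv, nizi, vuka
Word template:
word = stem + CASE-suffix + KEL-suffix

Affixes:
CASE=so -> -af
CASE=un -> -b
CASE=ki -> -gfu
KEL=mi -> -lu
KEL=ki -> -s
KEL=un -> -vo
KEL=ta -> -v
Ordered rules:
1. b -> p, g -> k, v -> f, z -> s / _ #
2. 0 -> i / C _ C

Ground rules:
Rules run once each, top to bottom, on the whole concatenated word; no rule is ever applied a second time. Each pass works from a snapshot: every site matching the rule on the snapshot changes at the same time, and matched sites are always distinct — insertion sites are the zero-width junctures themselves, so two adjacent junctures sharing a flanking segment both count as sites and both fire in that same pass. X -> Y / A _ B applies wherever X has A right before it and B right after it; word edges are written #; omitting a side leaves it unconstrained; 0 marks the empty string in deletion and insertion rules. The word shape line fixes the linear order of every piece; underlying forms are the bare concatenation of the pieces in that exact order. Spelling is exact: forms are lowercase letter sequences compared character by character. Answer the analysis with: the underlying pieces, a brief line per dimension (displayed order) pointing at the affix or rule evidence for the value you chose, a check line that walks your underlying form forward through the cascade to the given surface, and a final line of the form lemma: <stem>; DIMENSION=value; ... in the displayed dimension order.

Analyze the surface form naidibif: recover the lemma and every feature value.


underlying: naid-b-v
CASE=un - signalled by the affix -b
KEL=ta - signalled by the affix -v
check: naidbv -> naidbf -> naidibif
lemma: naid; CASE=un; KEL=ta


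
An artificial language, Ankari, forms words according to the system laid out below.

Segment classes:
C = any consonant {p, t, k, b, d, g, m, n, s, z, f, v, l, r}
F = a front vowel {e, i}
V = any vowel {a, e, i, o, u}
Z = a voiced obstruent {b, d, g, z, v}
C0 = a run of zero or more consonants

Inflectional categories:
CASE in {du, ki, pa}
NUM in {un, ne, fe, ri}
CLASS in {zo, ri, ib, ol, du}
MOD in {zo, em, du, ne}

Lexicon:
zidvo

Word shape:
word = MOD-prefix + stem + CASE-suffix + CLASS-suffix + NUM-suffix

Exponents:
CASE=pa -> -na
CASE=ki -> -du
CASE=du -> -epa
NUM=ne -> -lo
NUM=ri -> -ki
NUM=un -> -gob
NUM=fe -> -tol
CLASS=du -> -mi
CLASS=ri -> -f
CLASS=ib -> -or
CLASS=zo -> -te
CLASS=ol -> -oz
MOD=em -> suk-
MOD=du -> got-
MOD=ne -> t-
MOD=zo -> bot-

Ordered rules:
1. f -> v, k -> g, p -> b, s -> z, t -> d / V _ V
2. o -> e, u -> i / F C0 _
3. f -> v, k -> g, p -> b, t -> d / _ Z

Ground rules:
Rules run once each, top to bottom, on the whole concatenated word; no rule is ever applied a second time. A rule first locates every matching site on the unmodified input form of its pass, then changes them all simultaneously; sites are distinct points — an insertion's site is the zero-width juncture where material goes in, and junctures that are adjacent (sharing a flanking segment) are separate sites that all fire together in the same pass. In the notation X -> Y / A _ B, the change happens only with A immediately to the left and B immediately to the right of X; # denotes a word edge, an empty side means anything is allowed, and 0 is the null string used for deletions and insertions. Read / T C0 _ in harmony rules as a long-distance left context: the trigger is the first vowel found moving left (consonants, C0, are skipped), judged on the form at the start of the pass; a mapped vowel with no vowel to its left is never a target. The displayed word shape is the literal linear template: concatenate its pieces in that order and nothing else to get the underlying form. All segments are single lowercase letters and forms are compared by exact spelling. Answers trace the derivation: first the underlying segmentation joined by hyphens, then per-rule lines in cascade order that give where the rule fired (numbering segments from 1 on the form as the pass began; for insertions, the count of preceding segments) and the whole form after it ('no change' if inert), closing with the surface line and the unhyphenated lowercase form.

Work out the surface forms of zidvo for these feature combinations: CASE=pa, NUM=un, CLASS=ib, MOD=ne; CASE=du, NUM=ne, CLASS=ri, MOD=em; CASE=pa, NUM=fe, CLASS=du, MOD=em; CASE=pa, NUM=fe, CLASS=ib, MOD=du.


cell CASE=pa, NUM=un, CLASS=ib, MOD=ne:
underlying: t-zidvo-na-or-gob
1. f -> v, k -> g, p -> b, s -> z, t -> d / V _ V: no change
2. o -> e, u -> i / F C0 _: fires at position(s) 6: tzidvenaorgob
3. f -> v, k -> g, p -> b, t -> d / _ Z: fires at position(s) 1: dzidvenaorgob
surface: dzidvenaorgob

cell CASE=du, NUM=ne, CLASS=ri, MOD=em:
underlying: suk-zidvo-epa-f-lo
1. f -> v, k -> g, p -> b, s -> z, t -> d / V _ V: fires at position(s) 10: sukzidvoebaflo
2. o -> e, u -> i / F C0 _: fires at position(s) 8: sukzidveebaflo
3. f -> v, k -> g, p -> b, t -> d / _ Z: fires at position(s) 3: sugzidveebaflo
surface: sugzidveebaflo

cell CASE=pa, NUM=fe, CLASS=du, MOD=em:
underlying: suk-zidvo-na-mi-tol
1. f -> v, k -> g, p -> b, s -> z, t -> d / V _ V: fires at position(s) 13: sukzidvonamidol
2. o -> e, u -> i / F C0 _: fires at position(s) 8, 14: sukzidvenamidel
3. f -> v, k -> g, p -> b, t -> d / _ Z: fires at position(s) 3: sugzidvenamidel
surface: sugzidvenamidel

cell CASE=pa, NUM=fe, CLASS=ib, MOD=du:
underlying: got-zidvo-na-or-tol
1. f -> v, k -> g, p -> b, s -> z, t -> d / V _ V: no change
2. o -> e, u -> i / F C0 _: fires at position(s) 8: gotzidvenaortol
3. f -> v, k -> g, p -> b, t -> d / _ Z: fires at position(s) 3: godzidvenaortol
surface: godzidvenaortol


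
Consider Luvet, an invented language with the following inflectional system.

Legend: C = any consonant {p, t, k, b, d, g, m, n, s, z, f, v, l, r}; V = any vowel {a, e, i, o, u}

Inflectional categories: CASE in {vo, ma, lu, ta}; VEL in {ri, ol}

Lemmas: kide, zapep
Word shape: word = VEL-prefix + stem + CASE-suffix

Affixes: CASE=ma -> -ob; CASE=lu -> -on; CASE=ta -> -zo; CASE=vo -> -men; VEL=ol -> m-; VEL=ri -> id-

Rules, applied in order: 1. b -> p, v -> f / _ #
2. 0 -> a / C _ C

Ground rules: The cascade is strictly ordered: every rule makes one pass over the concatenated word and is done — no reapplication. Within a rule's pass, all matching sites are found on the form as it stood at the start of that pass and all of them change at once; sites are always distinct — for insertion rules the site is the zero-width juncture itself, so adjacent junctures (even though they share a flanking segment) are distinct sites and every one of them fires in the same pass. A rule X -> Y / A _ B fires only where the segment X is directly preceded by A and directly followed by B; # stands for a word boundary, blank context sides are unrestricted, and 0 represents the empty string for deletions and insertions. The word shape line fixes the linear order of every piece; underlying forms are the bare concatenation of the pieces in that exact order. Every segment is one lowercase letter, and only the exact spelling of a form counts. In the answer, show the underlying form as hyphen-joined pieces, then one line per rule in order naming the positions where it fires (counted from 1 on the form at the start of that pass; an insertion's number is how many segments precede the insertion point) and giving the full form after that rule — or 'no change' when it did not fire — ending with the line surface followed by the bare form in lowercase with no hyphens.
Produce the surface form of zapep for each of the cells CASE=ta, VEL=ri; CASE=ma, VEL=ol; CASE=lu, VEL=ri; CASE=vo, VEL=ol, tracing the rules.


cell CASE=ta, VEL=ri:
underlying: id-zapep-zo
1. b -> p, v -> f / _ #: no change
2. 0 -> a / C _ C: inserts after position(s) 2, 7: idazapepazo
surface: idazapepazo

cell CASE=ma, VEL=ol:
underlying: m-zapep-ob
1. b -> p, v -> f / _ #: fires at position(s) 8: mzapepop
2. 0 -> a / C _ C: inserts after position(s) 1: mazapepop
surface: mazapepop

cell CASE=lu, VEL=ri:
underlying: id-zapep-on
1. b -> p, v -> f / _ #: no change
2. 0 -> a / C _ C: inserts after position(s) 2: idazapepon
surface: idazapepon

cell CASE=vo, VEL=ol:
underlying: m-zapep-men
1. b -> p, v -> f / _ #: no change
2. 0 -> a / C _ C: inserts after position(s) 1, 6: mazapepamen
surface: mazapepamen


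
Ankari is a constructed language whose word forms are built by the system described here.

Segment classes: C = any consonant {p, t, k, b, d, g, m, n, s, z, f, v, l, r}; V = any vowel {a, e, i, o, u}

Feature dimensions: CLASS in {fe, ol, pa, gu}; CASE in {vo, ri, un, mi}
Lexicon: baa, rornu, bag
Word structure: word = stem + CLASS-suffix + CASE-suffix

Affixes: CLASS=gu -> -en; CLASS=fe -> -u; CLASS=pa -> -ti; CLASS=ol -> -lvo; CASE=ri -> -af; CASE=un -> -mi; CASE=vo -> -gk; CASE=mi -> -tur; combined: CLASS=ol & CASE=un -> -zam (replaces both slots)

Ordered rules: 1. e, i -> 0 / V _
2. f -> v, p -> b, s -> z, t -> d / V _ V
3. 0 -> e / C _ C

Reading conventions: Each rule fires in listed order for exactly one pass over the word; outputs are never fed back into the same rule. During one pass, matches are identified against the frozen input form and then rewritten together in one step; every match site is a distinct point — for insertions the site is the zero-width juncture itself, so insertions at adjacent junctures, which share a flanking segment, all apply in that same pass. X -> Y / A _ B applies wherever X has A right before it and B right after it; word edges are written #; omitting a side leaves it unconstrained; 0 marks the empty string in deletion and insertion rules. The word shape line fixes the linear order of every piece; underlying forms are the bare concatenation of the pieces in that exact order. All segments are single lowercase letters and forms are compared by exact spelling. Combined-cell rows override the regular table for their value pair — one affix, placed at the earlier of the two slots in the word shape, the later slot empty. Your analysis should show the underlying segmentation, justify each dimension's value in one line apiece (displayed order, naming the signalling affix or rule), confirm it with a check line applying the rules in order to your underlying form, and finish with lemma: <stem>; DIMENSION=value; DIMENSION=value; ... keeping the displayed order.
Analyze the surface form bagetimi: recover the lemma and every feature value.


underlying: bag-ti-mi
CLASS=pa - signalled by the affix -ti
CASE=un - signalled by the affix -mi
check: bagtimi -> bagtimi -> bagtimi -> bagetimi
lemma: bag; CLASS=pa; CASE=un


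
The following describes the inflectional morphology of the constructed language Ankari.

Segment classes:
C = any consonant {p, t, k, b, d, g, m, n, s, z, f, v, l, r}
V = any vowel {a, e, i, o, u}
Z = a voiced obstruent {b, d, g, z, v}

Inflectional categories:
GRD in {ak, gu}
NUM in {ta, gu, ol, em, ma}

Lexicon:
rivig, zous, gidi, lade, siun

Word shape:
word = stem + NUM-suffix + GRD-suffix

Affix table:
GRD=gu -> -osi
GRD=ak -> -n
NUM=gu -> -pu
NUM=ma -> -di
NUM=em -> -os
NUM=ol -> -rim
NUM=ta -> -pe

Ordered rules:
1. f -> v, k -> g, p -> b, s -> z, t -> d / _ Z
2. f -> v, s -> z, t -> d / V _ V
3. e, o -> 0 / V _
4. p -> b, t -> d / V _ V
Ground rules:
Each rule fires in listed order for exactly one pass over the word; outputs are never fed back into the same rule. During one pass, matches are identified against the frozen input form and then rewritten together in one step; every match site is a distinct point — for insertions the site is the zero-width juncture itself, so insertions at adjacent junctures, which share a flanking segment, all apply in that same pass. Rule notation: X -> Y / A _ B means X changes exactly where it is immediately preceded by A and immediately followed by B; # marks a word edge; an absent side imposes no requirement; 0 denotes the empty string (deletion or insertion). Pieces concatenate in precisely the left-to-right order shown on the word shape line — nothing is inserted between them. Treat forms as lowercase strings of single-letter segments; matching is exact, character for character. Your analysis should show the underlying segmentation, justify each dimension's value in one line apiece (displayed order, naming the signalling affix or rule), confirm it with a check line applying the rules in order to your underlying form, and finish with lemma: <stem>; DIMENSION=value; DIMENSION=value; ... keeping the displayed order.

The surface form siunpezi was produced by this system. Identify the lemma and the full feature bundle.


underlying: siun-pe-osi
GRD=gu - signalled by the affix -osi
NUM=ta - signalled by the affix -pe
check: siunpeosi -> siunpeosi -> siunpeozi -> siunpezi -> siunpezi
lemma: siun; GRD=gu; NUM=ta
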